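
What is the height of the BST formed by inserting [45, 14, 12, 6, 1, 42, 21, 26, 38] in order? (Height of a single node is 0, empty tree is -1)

Insertion order: [45, 14, 12, 6, 1, 42, 21, 26, 38]
Tree (level-order array): [45, 14, None, 12, 42, 6, None, 21, None, 1, None, None, 26, None, None, None, 38]
Compute height bottom-up (empty subtree = -1):
  height(1) = 1 + max(-1, -1) = 0
  height(6) = 1 + max(0, -1) = 1
  height(12) = 1 + max(1, -1) = 2
  height(38) = 1 + max(-1, -1) = 0
  height(26) = 1 + max(-1, 0) = 1
  height(21) = 1 + max(-1, 1) = 2
  height(42) = 1 + max(2, -1) = 3
  height(14) = 1 + max(2, 3) = 4
  height(45) = 1 + max(4, -1) = 5
Height = 5


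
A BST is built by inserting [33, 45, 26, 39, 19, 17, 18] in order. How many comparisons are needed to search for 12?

Search path for 12: 33 -> 26 -> 19 -> 17
Found: False
Comparisons: 4


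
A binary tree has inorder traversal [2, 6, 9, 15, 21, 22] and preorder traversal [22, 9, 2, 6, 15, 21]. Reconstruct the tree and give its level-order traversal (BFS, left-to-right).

Inorder:  [2, 6, 9, 15, 21, 22]
Preorder: [22, 9, 2, 6, 15, 21]
Algorithm: preorder visits root first, so consume preorder in order;
for each root, split the current inorder slice at that value into
left-subtree inorder and right-subtree inorder, then recurse.
Recursive splits:
  root=22; inorder splits into left=[2, 6, 9, 15, 21], right=[]
  root=9; inorder splits into left=[2, 6], right=[15, 21]
  root=2; inorder splits into left=[], right=[6]
  root=6; inorder splits into left=[], right=[]
  root=15; inorder splits into left=[], right=[21]
  root=21; inorder splits into left=[], right=[]
Reconstructed level-order: [22, 9, 2, 15, 6, 21]


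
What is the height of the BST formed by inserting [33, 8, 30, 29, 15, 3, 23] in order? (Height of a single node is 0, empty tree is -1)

Insertion order: [33, 8, 30, 29, 15, 3, 23]
Tree (level-order array): [33, 8, None, 3, 30, None, None, 29, None, 15, None, None, 23]
Compute height bottom-up (empty subtree = -1):
  height(3) = 1 + max(-1, -1) = 0
  height(23) = 1 + max(-1, -1) = 0
  height(15) = 1 + max(-1, 0) = 1
  height(29) = 1 + max(1, -1) = 2
  height(30) = 1 + max(2, -1) = 3
  height(8) = 1 + max(0, 3) = 4
  height(33) = 1 + max(4, -1) = 5
Height = 5


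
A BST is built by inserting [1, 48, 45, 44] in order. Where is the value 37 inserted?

Starting tree (level order): [1, None, 48, 45, None, 44]
Insertion path: 1 -> 48 -> 45 -> 44
Result: insert 37 as left child of 44
Final tree (level order): [1, None, 48, 45, None, 44, None, 37]


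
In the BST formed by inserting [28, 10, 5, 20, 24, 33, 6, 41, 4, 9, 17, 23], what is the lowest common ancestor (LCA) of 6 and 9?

Tree insertion order: [28, 10, 5, 20, 24, 33, 6, 41, 4, 9, 17, 23]
Tree (level-order array): [28, 10, 33, 5, 20, None, 41, 4, 6, 17, 24, None, None, None, None, None, 9, None, None, 23]
In a BST, the LCA of p=6, q=9 is the first node v on the
root-to-leaf path with p <= v <= q (go left if both < v, right if both > v).
Walk from root:
  at 28: both 6 and 9 < 28, go left
  at 10: both 6 and 9 < 10, go left
  at 5: both 6 and 9 > 5, go right
  at 6: 6 <= 6 <= 9, this is the LCA
LCA = 6


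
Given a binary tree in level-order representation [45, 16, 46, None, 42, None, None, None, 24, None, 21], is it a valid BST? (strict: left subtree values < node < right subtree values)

Level-order array: [45, 16, 46, None, 42, None, None, None, 24, None, 21]
Validate using subtree bounds (lo, hi): at each node, require lo < value < hi,
then recurse left with hi=value and right with lo=value.
Preorder trace (stopping at first violation):
  at node 45 with bounds (-inf, +inf): OK
  at node 16 with bounds (-inf, 45): OK
  at node 42 with bounds (16, 45): OK
  at node 24 with bounds (42, 45): VIOLATION
Node 24 violates its bound: not (42 < 24 < 45).
Result: Not a valid BST


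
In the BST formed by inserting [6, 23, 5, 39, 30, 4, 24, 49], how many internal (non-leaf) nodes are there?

Tree built from: [6, 23, 5, 39, 30, 4, 24, 49]
Tree (level-order array): [6, 5, 23, 4, None, None, 39, None, None, 30, 49, 24]
Rule: An internal node has at least one child.
Per-node child counts:
  node 6: 2 child(ren)
  node 5: 1 child(ren)
  node 4: 0 child(ren)
  node 23: 1 child(ren)
  node 39: 2 child(ren)
  node 30: 1 child(ren)
  node 24: 0 child(ren)
  node 49: 0 child(ren)
Matching nodes: [6, 5, 23, 39, 30]
Count of internal (non-leaf) nodes: 5


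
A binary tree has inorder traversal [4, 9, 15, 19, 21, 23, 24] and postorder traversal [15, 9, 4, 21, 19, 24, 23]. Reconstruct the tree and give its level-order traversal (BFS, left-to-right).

Inorder:   [4, 9, 15, 19, 21, 23, 24]
Postorder: [15, 9, 4, 21, 19, 24, 23]
Algorithm: postorder visits root last, so walk postorder right-to-left;
each value is the root of the current inorder slice — split it at that
value, recurse on the right subtree first, then the left.
Recursive splits:
  root=23; inorder splits into left=[4, 9, 15, 19, 21], right=[24]
  root=24; inorder splits into left=[], right=[]
  root=19; inorder splits into left=[4, 9, 15], right=[21]
  root=21; inorder splits into left=[], right=[]
  root=4; inorder splits into left=[], right=[9, 15]
  root=9; inorder splits into left=[], right=[15]
  root=15; inorder splits into left=[], right=[]
Reconstructed level-order: [23, 19, 24, 4, 21, 9, 15]


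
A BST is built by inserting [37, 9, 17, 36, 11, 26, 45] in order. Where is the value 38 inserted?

Starting tree (level order): [37, 9, 45, None, 17, None, None, 11, 36, None, None, 26]
Insertion path: 37 -> 45
Result: insert 38 as left child of 45
Final tree (level order): [37, 9, 45, None, 17, 38, None, 11, 36, None, None, None, None, 26]


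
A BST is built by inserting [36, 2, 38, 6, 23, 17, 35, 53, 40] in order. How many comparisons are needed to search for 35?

Search path for 35: 36 -> 2 -> 6 -> 23 -> 35
Found: True
Comparisons: 5


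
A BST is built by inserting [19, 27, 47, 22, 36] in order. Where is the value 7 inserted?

Starting tree (level order): [19, None, 27, 22, 47, None, None, 36]
Insertion path: 19
Result: insert 7 as left child of 19
Final tree (level order): [19, 7, 27, None, None, 22, 47, None, None, 36]


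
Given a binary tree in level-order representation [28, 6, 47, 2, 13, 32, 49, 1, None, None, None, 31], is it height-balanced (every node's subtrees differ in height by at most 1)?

Tree (level-order array): [28, 6, 47, 2, 13, 32, 49, 1, None, None, None, 31]
Definition: a tree is height-balanced if, at every node, |h(left) - h(right)| <= 1 (empty subtree has height -1).
Bottom-up per-node check:
  node 1: h_left=-1, h_right=-1, diff=0 [OK], height=0
  node 2: h_left=0, h_right=-1, diff=1 [OK], height=1
  node 13: h_left=-1, h_right=-1, diff=0 [OK], height=0
  node 6: h_left=1, h_right=0, diff=1 [OK], height=2
  node 31: h_left=-1, h_right=-1, diff=0 [OK], height=0
  node 32: h_left=0, h_right=-1, diff=1 [OK], height=1
  node 49: h_left=-1, h_right=-1, diff=0 [OK], height=0
  node 47: h_left=1, h_right=0, diff=1 [OK], height=2
  node 28: h_left=2, h_right=2, diff=0 [OK], height=3
All nodes satisfy the balance condition.
Result: Balanced


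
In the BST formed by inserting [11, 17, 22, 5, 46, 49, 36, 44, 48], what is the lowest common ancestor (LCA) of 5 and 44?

Tree insertion order: [11, 17, 22, 5, 46, 49, 36, 44, 48]
Tree (level-order array): [11, 5, 17, None, None, None, 22, None, 46, 36, 49, None, 44, 48]
In a BST, the LCA of p=5, q=44 is the first node v on the
root-to-leaf path with p <= v <= q (go left if both < v, right if both > v).
Walk from root:
  at 11: 5 <= 11 <= 44, this is the LCA
LCA = 11


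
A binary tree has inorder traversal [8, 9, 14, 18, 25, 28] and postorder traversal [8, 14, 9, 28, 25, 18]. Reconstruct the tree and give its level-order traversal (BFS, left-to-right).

Inorder:   [8, 9, 14, 18, 25, 28]
Postorder: [8, 14, 9, 28, 25, 18]
Algorithm: postorder visits root last, so walk postorder right-to-left;
each value is the root of the current inorder slice — split it at that
value, recurse on the right subtree first, then the left.
Recursive splits:
  root=18; inorder splits into left=[8, 9, 14], right=[25, 28]
  root=25; inorder splits into left=[], right=[28]
  root=28; inorder splits into left=[], right=[]
  root=9; inorder splits into left=[8], right=[14]
  root=14; inorder splits into left=[], right=[]
  root=8; inorder splits into left=[], right=[]
Reconstructed level-order: [18, 9, 25, 8, 14, 28]


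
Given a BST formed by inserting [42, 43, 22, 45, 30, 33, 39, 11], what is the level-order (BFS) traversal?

Tree insertion order: [42, 43, 22, 45, 30, 33, 39, 11]
Tree (level-order array): [42, 22, 43, 11, 30, None, 45, None, None, None, 33, None, None, None, 39]
BFS from the root, enqueuing left then right child of each popped node:
  queue [42] -> pop 42, enqueue [22, 43], visited so far: [42]
  queue [22, 43] -> pop 22, enqueue [11, 30], visited so far: [42, 22]
  queue [43, 11, 30] -> pop 43, enqueue [45], visited so far: [42, 22, 43]
  queue [11, 30, 45] -> pop 11, enqueue [none], visited so far: [42, 22, 43, 11]
  queue [30, 45] -> pop 30, enqueue [33], visited so far: [42, 22, 43, 11, 30]
  queue [45, 33] -> pop 45, enqueue [none], visited so far: [42, 22, 43, 11, 30, 45]
  queue [33] -> pop 33, enqueue [39], visited so far: [42, 22, 43, 11, 30, 45, 33]
  queue [39] -> pop 39, enqueue [none], visited so far: [42, 22, 43, 11, 30, 45, 33, 39]
Result: [42, 22, 43, 11, 30, 45, 33, 39]


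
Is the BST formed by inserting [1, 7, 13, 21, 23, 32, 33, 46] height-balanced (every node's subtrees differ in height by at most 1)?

Tree (level-order array): [1, None, 7, None, 13, None, 21, None, 23, None, 32, None, 33, None, 46]
Definition: a tree is height-balanced if, at every node, |h(left) - h(right)| <= 1 (empty subtree has height -1).
Bottom-up per-node check:
  node 46: h_left=-1, h_right=-1, diff=0 [OK], height=0
  node 33: h_left=-1, h_right=0, diff=1 [OK], height=1
  node 32: h_left=-1, h_right=1, diff=2 [FAIL (|-1-1|=2 > 1)], height=2
  node 23: h_left=-1, h_right=2, diff=3 [FAIL (|-1-2|=3 > 1)], height=3
  node 21: h_left=-1, h_right=3, diff=4 [FAIL (|-1-3|=4 > 1)], height=4
  node 13: h_left=-1, h_right=4, diff=5 [FAIL (|-1-4|=5 > 1)], height=5
  node 7: h_left=-1, h_right=5, diff=6 [FAIL (|-1-5|=6 > 1)], height=6
  node 1: h_left=-1, h_right=6, diff=7 [FAIL (|-1-6|=7 > 1)], height=7
Node 32 violates the condition: |-1 - 1| = 2 > 1.
Result: Not balanced


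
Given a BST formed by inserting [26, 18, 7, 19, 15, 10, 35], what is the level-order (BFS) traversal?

Tree insertion order: [26, 18, 7, 19, 15, 10, 35]
Tree (level-order array): [26, 18, 35, 7, 19, None, None, None, 15, None, None, 10]
BFS from the root, enqueuing left then right child of each popped node:
  queue [26] -> pop 26, enqueue [18, 35], visited so far: [26]
  queue [18, 35] -> pop 18, enqueue [7, 19], visited so far: [26, 18]
  queue [35, 7, 19] -> pop 35, enqueue [none], visited so far: [26, 18, 35]
  queue [7, 19] -> pop 7, enqueue [15], visited so far: [26, 18, 35, 7]
  queue [19, 15] -> pop 19, enqueue [none], visited so far: [26, 18, 35, 7, 19]
  queue [15] -> pop 15, enqueue [10], visited so far: [26, 18, 35, 7, 19, 15]
  queue [10] -> pop 10, enqueue [none], visited so far: [26, 18, 35, 7, 19, 15, 10]
Result: [26, 18, 35, 7, 19, 15, 10]


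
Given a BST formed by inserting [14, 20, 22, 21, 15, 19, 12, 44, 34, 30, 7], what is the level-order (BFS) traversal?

Tree insertion order: [14, 20, 22, 21, 15, 19, 12, 44, 34, 30, 7]
Tree (level-order array): [14, 12, 20, 7, None, 15, 22, None, None, None, 19, 21, 44, None, None, None, None, 34, None, 30]
BFS from the root, enqueuing left then right child of each popped node:
  queue [14] -> pop 14, enqueue [12, 20], visited so far: [14]
  queue [12, 20] -> pop 12, enqueue [7], visited so far: [14, 12]
  queue [20, 7] -> pop 20, enqueue [15, 22], visited so far: [14, 12, 20]
  queue [7, 15, 22] -> pop 7, enqueue [none], visited so far: [14, 12, 20, 7]
  queue [15, 22] -> pop 15, enqueue [19], visited so far: [14, 12, 20, 7, 15]
  queue [22, 19] -> pop 22, enqueue [21, 44], visited so far: [14, 12, 20, 7, 15, 22]
  queue [19, 21, 44] -> pop 19, enqueue [none], visited so far: [14, 12, 20, 7, 15, 22, 19]
  queue [21, 44] -> pop 21, enqueue [none], visited so far: [14, 12, 20, 7, 15, 22, 19, 21]
  queue [44] -> pop 44, enqueue [34], visited so far: [14, 12, 20, 7, 15, 22, 19, 21, 44]
  queue [34] -> pop 34, enqueue [30], visited so far: [14, 12, 20, 7, 15, 22, 19, 21, 44, 34]
  queue [30] -> pop 30, enqueue [none], visited so far: [14, 12, 20, 7, 15, 22, 19, 21, 44, 34, 30]
Result: [14, 12, 20, 7, 15, 22, 19, 21, 44, 34, 30]


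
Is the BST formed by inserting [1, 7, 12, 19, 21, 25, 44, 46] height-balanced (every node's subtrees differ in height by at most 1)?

Tree (level-order array): [1, None, 7, None, 12, None, 19, None, 21, None, 25, None, 44, None, 46]
Definition: a tree is height-balanced if, at every node, |h(left) - h(right)| <= 1 (empty subtree has height -1).
Bottom-up per-node check:
  node 46: h_left=-1, h_right=-1, diff=0 [OK], height=0
  node 44: h_left=-1, h_right=0, diff=1 [OK], height=1
  node 25: h_left=-1, h_right=1, diff=2 [FAIL (|-1-1|=2 > 1)], height=2
  node 21: h_left=-1, h_right=2, diff=3 [FAIL (|-1-2|=3 > 1)], height=3
  node 19: h_left=-1, h_right=3, diff=4 [FAIL (|-1-3|=4 > 1)], height=4
  node 12: h_left=-1, h_right=4, diff=5 [FAIL (|-1-4|=5 > 1)], height=5
  node 7: h_left=-1, h_right=5, diff=6 [FAIL (|-1-5|=6 > 1)], height=6
  node 1: h_left=-1, h_right=6, diff=7 [FAIL (|-1-6|=7 > 1)], height=7
Node 25 violates the condition: |-1 - 1| = 2 > 1.
Result: Not balanced


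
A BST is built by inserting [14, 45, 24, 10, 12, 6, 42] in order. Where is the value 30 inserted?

Starting tree (level order): [14, 10, 45, 6, 12, 24, None, None, None, None, None, None, 42]
Insertion path: 14 -> 45 -> 24 -> 42
Result: insert 30 as left child of 42
Final tree (level order): [14, 10, 45, 6, 12, 24, None, None, None, None, None, None, 42, 30]


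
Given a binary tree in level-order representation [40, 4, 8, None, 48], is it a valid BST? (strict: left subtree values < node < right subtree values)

Level-order array: [40, 4, 8, None, 48]
Validate using subtree bounds (lo, hi): at each node, require lo < value < hi,
then recurse left with hi=value and right with lo=value.
Preorder trace (stopping at first violation):
  at node 40 with bounds (-inf, +inf): OK
  at node 4 with bounds (-inf, 40): OK
  at node 48 with bounds (4, 40): VIOLATION
Node 48 violates its bound: not (4 < 48 < 40).
Result: Not a valid BST


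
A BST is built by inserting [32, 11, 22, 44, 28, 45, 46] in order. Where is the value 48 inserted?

Starting tree (level order): [32, 11, 44, None, 22, None, 45, None, 28, None, 46]
Insertion path: 32 -> 44 -> 45 -> 46
Result: insert 48 as right child of 46
Final tree (level order): [32, 11, 44, None, 22, None, 45, None, 28, None, 46, None, None, None, 48]


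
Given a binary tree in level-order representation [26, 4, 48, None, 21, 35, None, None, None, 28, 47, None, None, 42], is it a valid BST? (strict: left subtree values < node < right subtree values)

Level-order array: [26, 4, 48, None, 21, 35, None, None, None, 28, 47, None, None, 42]
Validate using subtree bounds (lo, hi): at each node, require lo < value < hi,
then recurse left with hi=value and right with lo=value.
Preorder trace (stopping at first violation):
  at node 26 with bounds (-inf, +inf): OK
  at node 4 with bounds (-inf, 26): OK
  at node 21 with bounds (4, 26): OK
  at node 48 with bounds (26, +inf): OK
  at node 35 with bounds (26, 48): OK
  at node 28 with bounds (26, 35): OK
  at node 47 with bounds (35, 48): OK
  at node 42 with bounds (35, 47): OK
No violation found at any node.
Result: Valid BST


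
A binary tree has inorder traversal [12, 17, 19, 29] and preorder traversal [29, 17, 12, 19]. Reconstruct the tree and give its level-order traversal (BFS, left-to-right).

Inorder:  [12, 17, 19, 29]
Preorder: [29, 17, 12, 19]
Algorithm: preorder visits root first, so consume preorder in order;
for each root, split the current inorder slice at that value into
left-subtree inorder and right-subtree inorder, then recurse.
Recursive splits:
  root=29; inorder splits into left=[12, 17, 19], right=[]
  root=17; inorder splits into left=[12], right=[19]
  root=12; inorder splits into left=[], right=[]
  root=19; inorder splits into left=[], right=[]
Reconstructed level-order: [29, 17, 12, 19]


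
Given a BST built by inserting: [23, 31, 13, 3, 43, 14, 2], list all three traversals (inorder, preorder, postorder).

Tree insertion order: [23, 31, 13, 3, 43, 14, 2]
Tree (level-order array): [23, 13, 31, 3, 14, None, 43, 2]
Inorder (L, root, R): [2, 3, 13, 14, 23, 31, 43]
Preorder (root, L, R): [23, 13, 3, 2, 14, 31, 43]
Postorder (L, R, root): [2, 3, 14, 13, 43, 31, 23]


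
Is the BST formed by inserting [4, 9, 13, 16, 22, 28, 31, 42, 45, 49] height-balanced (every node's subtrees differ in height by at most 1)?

Tree (level-order array): [4, None, 9, None, 13, None, 16, None, 22, None, 28, None, 31, None, 42, None, 45, None, 49]
Definition: a tree is height-balanced if, at every node, |h(left) - h(right)| <= 1 (empty subtree has height -1).
Bottom-up per-node check:
  node 49: h_left=-1, h_right=-1, diff=0 [OK], height=0
  node 45: h_left=-1, h_right=0, diff=1 [OK], height=1
  node 42: h_left=-1, h_right=1, diff=2 [FAIL (|-1-1|=2 > 1)], height=2
  node 31: h_left=-1, h_right=2, diff=3 [FAIL (|-1-2|=3 > 1)], height=3
  node 28: h_left=-1, h_right=3, diff=4 [FAIL (|-1-3|=4 > 1)], height=4
  node 22: h_left=-1, h_right=4, diff=5 [FAIL (|-1-4|=5 > 1)], height=5
  node 16: h_left=-1, h_right=5, diff=6 [FAIL (|-1-5|=6 > 1)], height=6
  node 13: h_left=-1, h_right=6, diff=7 [FAIL (|-1-6|=7 > 1)], height=7
  node 9: h_left=-1, h_right=7, diff=8 [FAIL (|-1-7|=8 > 1)], height=8
  node 4: h_left=-1, h_right=8, diff=9 [FAIL (|-1-8|=9 > 1)], height=9
Node 42 violates the condition: |-1 - 1| = 2 > 1.
Result: Not balanced


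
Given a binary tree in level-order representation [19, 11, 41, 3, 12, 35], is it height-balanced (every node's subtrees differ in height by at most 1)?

Tree (level-order array): [19, 11, 41, 3, 12, 35]
Definition: a tree is height-balanced if, at every node, |h(left) - h(right)| <= 1 (empty subtree has height -1).
Bottom-up per-node check:
  node 3: h_left=-1, h_right=-1, diff=0 [OK], height=0
  node 12: h_left=-1, h_right=-1, diff=0 [OK], height=0
  node 11: h_left=0, h_right=0, diff=0 [OK], height=1
  node 35: h_left=-1, h_right=-1, diff=0 [OK], height=0
  node 41: h_left=0, h_right=-1, diff=1 [OK], height=1
  node 19: h_left=1, h_right=1, diff=0 [OK], height=2
All nodes satisfy the balance condition.
Result: Balanced


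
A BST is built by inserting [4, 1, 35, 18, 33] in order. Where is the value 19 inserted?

Starting tree (level order): [4, 1, 35, None, None, 18, None, None, 33]
Insertion path: 4 -> 35 -> 18 -> 33
Result: insert 19 as left child of 33
Final tree (level order): [4, 1, 35, None, None, 18, None, None, 33, 19]


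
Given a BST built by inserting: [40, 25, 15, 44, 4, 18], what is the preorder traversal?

Tree insertion order: [40, 25, 15, 44, 4, 18]
Tree (level-order array): [40, 25, 44, 15, None, None, None, 4, 18]
Preorder traversal: [40, 25, 15, 4, 18, 44]


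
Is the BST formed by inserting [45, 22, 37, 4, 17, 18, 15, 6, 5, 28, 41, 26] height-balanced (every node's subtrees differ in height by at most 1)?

Tree (level-order array): [45, 22, None, 4, 37, None, 17, 28, 41, 15, 18, 26, None, None, None, 6, None, None, None, None, None, 5]
Definition: a tree is height-balanced if, at every node, |h(left) - h(right)| <= 1 (empty subtree has height -1).
Bottom-up per-node check:
  node 5: h_left=-1, h_right=-1, diff=0 [OK], height=0
  node 6: h_left=0, h_right=-1, diff=1 [OK], height=1
  node 15: h_left=1, h_right=-1, diff=2 [FAIL (|1--1|=2 > 1)], height=2
  node 18: h_left=-1, h_right=-1, diff=0 [OK], height=0
  node 17: h_left=2, h_right=0, diff=2 [FAIL (|2-0|=2 > 1)], height=3
  node 4: h_left=-1, h_right=3, diff=4 [FAIL (|-1-3|=4 > 1)], height=4
  node 26: h_left=-1, h_right=-1, diff=0 [OK], height=0
  node 28: h_left=0, h_right=-1, diff=1 [OK], height=1
  node 41: h_left=-1, h_right=-1, diff=0 [OK], height=0
  node 37: h_left=1, h_right=0, diff=1 [OK], height=2
  node 22: h_left=4, h_right=2, diff=2 [FAIL (|4-2|=2 > 1)], height=5
  node 45: h_left=5, h_right=-1, diff=6 [FAIL (|5--1|=6 > 1)], height=6
Node 15 violates the condition: |1 - -1| = 2 > 1.
Result: Not balanced


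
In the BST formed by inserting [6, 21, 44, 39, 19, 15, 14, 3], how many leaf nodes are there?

Tree built from: [6, 21, 44, 39, 19, 15, 14, 3]
Tree (level-order array): [6, 3, 21, None, None, 19, 44, 15, None, 39, None, 14]
Rule: A leaf has 0 children.
Per-node child counts:
  node 6: 2 child(ren)
  node 3: 0 child(ren)
  node 21: 2 child(ren)
  node 19: 1 child(ren)
  node 15: 1 child(ren)
  node 14: 0 child(ren)
  node 44: 1 child(ren)
  node 39: 0 child(ren)
Matching nodes: [3, 14, 39]
Count of leaf nodes: 3


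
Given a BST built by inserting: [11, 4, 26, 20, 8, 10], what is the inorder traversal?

Tree insertion order: [11, 4, 26, 20, 8, 10]
Tree (level-order array): [11, 4, 26, None, 8, 20, None, None, 10]
Inorder traversal: [4, 8, 10, 11, 20, 26]


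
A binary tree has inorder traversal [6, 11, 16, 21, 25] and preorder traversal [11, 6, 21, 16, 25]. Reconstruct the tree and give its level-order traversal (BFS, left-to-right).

Inorder:  [6, 11, 16, 21, 25]
Preorder: [11, 6, 21, 16, 25]
Algorithm: preorder visits root first, so consume preorder in order;
for each root, split the current inorder slice at that value into
left-subtree inorder and right-subtree inorder, then recurse.
Recursive splits:
  root=11; inorder splits into left=[6], right=[16, 21, 25]
  root=6; inorder splits into left=[], right=[]
  root=21; inorder splits into left=[16], right=[25]
  root=16; inorder splits into left=[], right=[]
  root=25; inorder splits into left=[], right=[]
Reconstructed level-order: [11, 6, 21, 16, 25]


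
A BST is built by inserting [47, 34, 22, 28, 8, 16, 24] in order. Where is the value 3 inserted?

Starting tree (level order): [47, 34, None, 22, None, 8, 28, None, 16, 24]
Insertion path: 47 -> 34 -> 22 -> 8
Result: insert 3 as left child of 8
Final tree (level order): [47, 34, None, 22, None, 8, 28, 3, 16, 24]


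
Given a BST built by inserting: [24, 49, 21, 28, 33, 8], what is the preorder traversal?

Tree insertion order: [24, 49, 21, 28, 33, 8]
Tree (level-order array): [24, 21, 49, 8, None, 28, None, None, None, None, 33]
Preorder traversal: [24, 21, 8, 49, 28, 33]


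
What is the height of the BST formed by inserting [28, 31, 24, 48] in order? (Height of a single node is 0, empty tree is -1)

Insertion order: [28, 31, 24, 48]
Tree (level-order array): [28, 24, 31, None, None, None, 48]
Compute height bottom-up (empty subtree = -1):
  height(24) = 1 + max(-1, -1) = 0
  height(48) = 1 + max(-1, -1) = 0
  height(31) = 1 + max(-1, 0) = 1
  height(28) = 1 + max(0, 1) = 2
Height = 2


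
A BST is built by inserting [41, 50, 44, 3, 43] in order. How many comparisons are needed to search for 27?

Search path for 27: 41 -> 3
Found: False
Comparisons: 2


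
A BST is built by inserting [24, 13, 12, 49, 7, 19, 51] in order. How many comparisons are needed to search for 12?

Search path for 12: 24 -> 13 -> 12
Found: True
Comparisons: 3


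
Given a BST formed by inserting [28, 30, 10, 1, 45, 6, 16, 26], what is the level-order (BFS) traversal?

Tree insertion order: [28, 30, 10, 1, 45, 6, 16, 26]
Tree (level-order array): [28, 10, 30, 1, 16, None, 45, None, 6, None, 26]
BFS from the root, enqueuing left then right child of each popped node:
  queue [28] -> pop 28, enqueue [10, 30], visited so far: [28]
  queue [10, 30] -> pop 10, enqueue [1, 16], visited so far: [28, 10]
  queue [30, 1, 16] -> pop 30, enqueue [45], visited so far: [28, 10, 30]
  queue [1, 16, 45] -> pop 1, enqueue [6], visited so far: [28, 10, 30, 1]
  queue [16, 45, 6] -> pop 16, enqueue [26], visited so far: [28, 10, 30, 1, 16]
  queue [45, 6, 26] -> pop 45, enqueue [none], visited so far: [28, 10, 30, 1, 16, 45]
  queue [6, 26] -> pop 6, enqueue [none], visited so far: [28, 10, 30, 1, 16, 45, 6]
  queue [26] -> pop 26, enqueue [none], visited so far: [28, 10, 30, 1, 16, 45, 6, 26]
Result: [28, 10, 30, 1, 16, 45, 6, 26]


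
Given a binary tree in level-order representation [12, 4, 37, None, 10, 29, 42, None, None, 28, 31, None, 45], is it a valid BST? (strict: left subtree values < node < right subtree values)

Level-order array: [12, 4, 37, None, 10, 29, 42, None, None, 28, 31, None, 45]
Validate using subtree bounds (lo, hi): at each node, require lo < value < hi,
then recurse left with hi=value and right with lo=value.
Preorder trace (stopping at first violation):
  at node 12 with bounds (-inf, +inf): OK
  at node 4 with bounds (-inf, 12): OK
  at node 10 with bounds (4, 12): OK
  at node 37 with bounds (12, +inf): OK
  at node 29 with bounds (12, 37): OK
  at node 28 with bounds (12, 29): OK
  at node 31 with bounds (29, 37): OK
  at node 42 with bounds (37, +inf): OK
  at node 45 with bounds (42, +inf): OK
No violation found at any node.
Result: Valid BST


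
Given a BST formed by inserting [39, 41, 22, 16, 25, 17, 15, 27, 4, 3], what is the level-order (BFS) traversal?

Tree insertion order: [39, 41, 22, 16, 25, 17, 15, 27, 4, 3]
Tree (level-order array): [39, 22, 41, 16, 25, None, None, 15, 17, None, 27, 4, None, None, None, None, None, 3]
BFS from the root, enqueuing left then right child of each popped node:
  queue [39] -> pop 39, enqueue [22, 41], visited so far: [39]
  queue [22, 41] -> pop 22, enqueue [16, 25], visited so far: [39, 22]
  queue [41, 16, 25] -> pop 41, enqueue [none], visited so far: [39, 22, 41]
  queue [16, 25] -> pop 16, enqueue [15, 17], visited so far: [39, 22, 41, 16]
  queue [25, 15, 17] -> pop 25, enqueue [27], visited so far: [39, 22, 41, 16, 25]
  queue [15, 17, 27] -> pop 15, enqueue [4], visited so far: [39, 22, 41, 16, 25, 15]
  queue [17, 27, 4] -> pop 17, enqueue [none], visited so far: [39, 22, 41, 16, 25, 15, 17]
  queue [27, 4] -> pop 27, enqueue [none], visited so far: [39, 22, 41, 16, 25, 15, 17, 27]
  queue [4] -> pop 4, enqueue [3], visited so far: [39, 22, 41, 16, 25, 15, 17, 27, 4]
  queue [3] -> pop 3, enqueue [none], visited so far: [39, 22, 41, 16, 25, 15, 17, 27, 4, 3]
Result: [39, 22, 41, 16, 25, 15, 17, 27, 4, 3]


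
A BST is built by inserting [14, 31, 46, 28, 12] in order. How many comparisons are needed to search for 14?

Search path for 14: 14
Found: True
Comparisons: 1


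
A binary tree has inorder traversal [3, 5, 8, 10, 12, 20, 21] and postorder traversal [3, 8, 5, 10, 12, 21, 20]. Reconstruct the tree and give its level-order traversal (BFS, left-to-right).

Inorder:   [3, 5, 8, 10, 12, 20, 21]
Postorder: [3, 8, 5, 10, 12, 21, 20]
Algorithm: postorder visits root last, so walk postorder right-to-left;
each value is the root of the current inorder slice — split it at that
value, recurse on the right subtree first, then the left.
Recursive splits:
  root=20; inorder splits into left=[3, 5, 8, 10, 12], right=[21]
  root=21; inorder splits into left=[], right=[]
  root=12; inorder splits into left=[3, 5, 8, 10], right=[]
  root=10; inorder splits into left=[3, 5, 8], right=[]
  root=5; inorder splits into left=[3], right=[8]
  root=8; inorder splits into left=[], right=[]
  root=3; inorder splits into left=[], right=[]
Reconstructed level-order: [20, 12, 21, 10, 5, 3, 8]


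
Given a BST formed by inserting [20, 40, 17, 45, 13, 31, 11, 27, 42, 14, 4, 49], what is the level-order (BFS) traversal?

Tree insertion order: [20, 40, 17, 45, 13, 31, 11, 27, 42, 14, 4, 49]
Tree (level-order array): [20, 17, 40, 13, None, 31, 45, 11, 14, 27, None, 42, 49, 4]
BFS from the root, enqueuing left then right child of each popped node:
  queue [20] -> pop 20, enqueue [17, 40], visited so far: [20]
  queue [17, 40] -> pop 17, enqueue [13], visited so far: [20, 17]
  queue [40, 13] -> pop 40, enqueue [31, 45], visited so far: [20, 17, 40]
  queue [13, 31, 45] -> pop 13, enqueue [11, 14], visited so far: [20, 17, 40, 13]
  queue [31, 45, 11, 14] -> pop 31, enqueue [27], visited so far: [20, 17, 40, 13, 31]
  queue [45, 11, 14, 27] -> pop 45, enqueue [42, 49], visited so far: [20, 17, 40, 13, 31, 45]
  queue [11, 14, 27, 42, 49] -> pop 11, enqueue [4], visited so far: [20, 17, 40, 13, 31, 45, 11]
  queue [14, 27, 42, 49, 4] -> pop 14, enqueue [none], visited so far: [20, 17, 40, 13, 31, 45, 11, 14]
  queue [27, 42, 49, 4] -> pop 27, enqueue [none], visited so far: [20, 17, 40, 13, 31, 45, 11, 14, 27]
  queue [42, 49, 4] -> pop 42, enqueue [none], visited so far: [20, 17, 40, 13, 31, 45, 11, 14, 27, 42]
  queue [49, 4] -> pop 49, enqueue [none], visited so far: [20, 17, 40, 13, 31, 45, 11, 14, 27, 42, 49]
  queue [4] -> pop 4, enqueue [none], visited so far: [20, 17, 40, 13, 31, 45, 11, 14, 27, 42, 49, 4]
Result: [20, 17, 40, 13, 31, 45, 11, 14, 27, 42, 49, 4]


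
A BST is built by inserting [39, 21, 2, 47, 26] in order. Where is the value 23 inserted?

Starting tree (level order): [39, 21, 47, 2, 26]
Insertion path: 39 -> 21 -> 26
Result: insert 23 as left child of 26
Final tree (level order): [39, 21, 47, 2, 26, None, None, None, None, 23]


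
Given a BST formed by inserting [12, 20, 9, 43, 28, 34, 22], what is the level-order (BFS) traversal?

Tree insertion order: [12, 20, 9, 43, 28, 34, 22]
Tree (level-order array): [12, 9, 20, None, None, None, 43, 28, None, 22, 34]
BFS from the root, enqueuing left then right child of each popped node:
  queue [12] -> pop 12, enqueue [9, 20], visited so far: [12]
  queue [9, 20] -> pop 9, enqueue [none], visited so far: [12, 9]
  queue [20] -> pop 20, enqueue [43], visited so far: [12, 9, 20]
  queue [43] -> pop 43, enqueue [28], visited so far: [12, 9, 20, 43]
  queue [28] -> pop 28, enqueue [22, 34], visited so far: [12, 9, 20, 43, 28]
  queue [22, 34] -> pop 22, enqueue [none], visited so far: [12, 9, 20, 43, 28, 22]
  queue [34] -> pop 34, enqueue [none], visited so far: [12, 9, 20, 43, 28, 22, 34]
Result: [12, 9, 20, 43, 28, 22, 34]


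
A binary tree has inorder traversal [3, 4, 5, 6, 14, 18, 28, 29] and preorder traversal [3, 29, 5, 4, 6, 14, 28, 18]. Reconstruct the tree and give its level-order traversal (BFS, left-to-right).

Inorder:  [3, 4, 5, 6, 14, 18, 28, 29]
Preorder: [3, 29, 5, 4, 6, 14, 28, 18]
Algorithm: preorder visits root first, so consume preorder in order;
for each root, split the current inorder slice at that value into
left-subtree inorder and right-subtree inorder, then recurse.
Recursive splits:
  root=3; inorder splits into left=[], right=[4, 5, 6, 14, 18, 28, 29]
  root=29; inorder splits into left=[4, 5, 6, 14, 18, 28], right=[]
  root=5; inorder splits into left=[4], right=[6, 14, 18, 28]
  root=4; inorder splits into left=[], right=[]
  root=6; inorder splits into left=[], right=[14, 18, 28]
  root=14; inorder splits into left=[], right=[18, 28]
  root=28; inorder splits into left=[18], right=[]
  root=18; inorder splits into left=[], right=[]
Reconstructed level-order: [3, 29, 5, 4, 6, 14, 28, 18]


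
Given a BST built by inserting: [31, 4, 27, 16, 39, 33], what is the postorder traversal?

Tree insertion order: [31, 4, 27, 16, 39, 33]
Tree (level-order array): [31, 4, 39, None, 27, 33, None, 16]
Postorder traversal: [16, 27, 4, 33, 39, 31]


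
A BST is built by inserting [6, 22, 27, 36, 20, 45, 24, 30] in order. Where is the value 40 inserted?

Starting tree (level order): [6, None, 22, 20, 27, None, None, 24, 36, None, None, 30, 45]
Insertion path: 6 -> 22 -> 27 -> 36 -> 45
Result: insert 40 as left child of 45
Final tree (level order): [6, None, 22, 20, 27, None, None, 24, 36, None, None, 30, 45, None, None, 40]


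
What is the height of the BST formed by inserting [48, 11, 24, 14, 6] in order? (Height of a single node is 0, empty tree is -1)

Insertion order: [48, 11, 24, 14, 6]
Tree (level-order array): [48, 11, None, 6, 24, None, None, 14]
Compute height bottom-up (empty subtree = -1):
  height(6) = 1 + max(-1, -1) = 0
  height(14) = 1 + max(-1, -1) = 0
  height(24) = 1 + max(0, -1) = 1
  height(11) = 1 + max(0, 1) = 2
  height(48) = 1 + max(2, -1) = 3
Height = 3


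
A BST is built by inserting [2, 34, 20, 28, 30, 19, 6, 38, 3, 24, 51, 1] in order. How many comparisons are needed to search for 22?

Search path for 22: 2 -> 34 -> 20 -> 28 -> 24
Found: False
Comparisons: 5


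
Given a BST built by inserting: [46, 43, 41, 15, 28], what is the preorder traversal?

Tree insertion order: [46, 43, 41, 15, 28]
Tree (level-order array): [46, 43, None, 41, None, 15, None, None, 28]
Preorder traversal: [46, 43, 41, 15, 28]


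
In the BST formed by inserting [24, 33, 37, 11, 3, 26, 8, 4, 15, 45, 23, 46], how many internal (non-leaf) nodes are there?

Tree built from: [24, 33, 37, 11, 3, 26, 8, 4, 15, 45, 23, 46]
Tree (level-order array): [24, 11, 33, 3, 15, 26, 37, None, 8, None, 23, None, None, None, 45, 4, None, None, None, None, 46]
Rule: An internal node has at least one child.
Per-node child counts:
  node 24: 2 child(ren)
  node 11: 2 child(ren)
  node 3: 1 child(ren)
  node 8: 1 child(ren)
  node 4: 0 child(ren)
  node 15: 1 child(ren)
  node 23: 0 child(ren)
  node 33: 2 child(ren)
  node 26: 0 child(ren)
  node 37: 1 child(ren)
  node 45: 1 child(ren)
  node 46: 0 child(ren)
Matching nodes: [24, 11, 3, 8, 15, 33, 37, 45]
Count of internal (non-leaf) nodes: 8


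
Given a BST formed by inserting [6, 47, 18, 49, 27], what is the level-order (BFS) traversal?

Tree insertion order: [6, 47, 18, 49, 27]
Tree (level-order array): [6, None, 47, 18, 49, None, 27]
BFS from the root, enqueuing left then right child of each popped node:
  queue [6] -> pop 6, enqueue [47], visited so far: [6]
  queue [47] -> pop 47, enqueue [18, 49], visited so far: [6, 47]
  queue [18, 49] -> pop 18, enqueue [27], visited so far: [6, 47, 18]
  queue [49, 27] -> pop 49, enqueue [none], visited so far: [6, 47, 18, 49]
  queue [27] -> pop 27, enqueue [none], visited so far: [6, 47, 18, 49, 27]
Result: [6, 47, 18, 49, 27]


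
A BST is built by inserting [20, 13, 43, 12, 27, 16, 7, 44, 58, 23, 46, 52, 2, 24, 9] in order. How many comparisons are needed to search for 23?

Search path for 23: 20 -> 43 -> 27 -> 23
Found: True
Comparisons: 4


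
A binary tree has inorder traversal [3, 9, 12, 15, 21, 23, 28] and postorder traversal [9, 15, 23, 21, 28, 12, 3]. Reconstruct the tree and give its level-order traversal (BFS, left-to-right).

Inorder:   [3, 9, 12, 15, 21, 23, 28]
Postorder: [9, 15, 23, 21, 28, 12, 3]
Algorithm: postorder visits root last, so walk postorder right-to-left;
each value is the root of the current inorder slice — split it at that
value, recurse on the right subtree first, then the left.
Recursive splits:
  root=3; inorder splits into left=[], right=[9, 12, 15, 21, 23, 28]
  root=12; inorder splits into left=[9], right=[15, 21, 23, 28]
  root=28; inorder splits into left=[15, 21, 23], right=[]
  root=21; inorder splits into left=[15], right=[23]
  root=23; inorder splits into left=[], right=[]
  root=15; inorder splits into left=[], right=[]
  root=9; inorder splits into left=[], right=[]
Reconstructed level-order: [3, 12, 9, 28, 21, 15, 23]


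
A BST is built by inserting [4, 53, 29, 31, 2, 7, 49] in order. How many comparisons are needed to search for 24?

Search path for 24: 4 -> 53 -> 29 -> 7
Found: False
Comparisons: 4


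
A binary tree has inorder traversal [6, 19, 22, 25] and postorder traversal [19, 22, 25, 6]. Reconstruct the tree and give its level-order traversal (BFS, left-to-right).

Inorder:   [6, 19, 22, 25]
Postorder: [19, 22, 25, 6]
Algorithm: postorder visits root last, so walk postorder right-to-left;
each value is the root of the current inorder slice — split it at that
value, recurse on the right subtree first, then the left.
Recursive splits:
  root=6; inorder splits into left=[], right=[19, 22, 25]
  root=25; inorder splits into left=[19, 22], right=[]
  root=22; inorder splits into left=[19], right=[]
  root=19; inorder splits into left=[], right=[]
Reconstructed level-order: [6, 25, 22, 19]


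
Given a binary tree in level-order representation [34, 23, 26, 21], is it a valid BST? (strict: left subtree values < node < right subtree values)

Level-order array: [34, 23, 26, 21]
Validate using subtree bounds (lo, hi): at each node, require lo < value < hi,
then recurse left with hi=value and right with lo=value.
Preorder trace (stopping at first violation):
  at node 34 with bounds (-inf, +inf): OK
  at node 23 with bounds (-inf, 34): OK
  at node 21 with bounds (-inf, 23): OK
  at node 26 with bounds (34, +inf): VIOLATION
Node 26 violates its bound: not (34 < 26 < +inf).
Result: Not a valid BST


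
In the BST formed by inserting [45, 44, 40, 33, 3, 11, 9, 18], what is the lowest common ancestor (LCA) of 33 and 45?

Tree insertion order: [45, 44, 40, 33, 3, 11, 9, 18]
Tree (level-order array): [45, 44, None, 40, None, 33, None, 3, None, None, 11, 9, 18]
In a BST, the LCA of p=33, q=45 is the first node v on the
root-to-leaf path with p <= v <= q (go left if both < v, right if both > v).
Walk from root:
  at 45: 33 <= 45 <= 45, this is the LCA
LCA = 45


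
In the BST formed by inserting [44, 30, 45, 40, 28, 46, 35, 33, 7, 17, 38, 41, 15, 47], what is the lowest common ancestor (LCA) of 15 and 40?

Tree insertion order: [44, 30, 45, 40, 28, 46, 35, 33, 7, 17, 38, 41, 15, 47]
Tree (level-order array): [44, 30, 45, 28, 40, None, 46, 7, None, 35, 41, None, 47, None, 17, 33, 38, None, None, None, None, 15]
In a BST, the LCA of p=15, q=40 is the first node v on the
root-to-leaf path with p <= v <= q (go left if both < v, right if both > v).
Walk from root:
  at 44: both 15 and 40 < 44, go left
  at 30: 15 <= 30 <= 40, this is the LCA
LCA = 30


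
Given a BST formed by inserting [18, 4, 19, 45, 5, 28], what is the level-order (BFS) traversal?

Tree insertion order: [18, 4, 19, 45, 5, 28]
Tree (level-order array): [18, 4, 19, None, 5, None, 45, None, None, 28]
BFS from the root, enqueuing left then right child of each popped node:
  queue [18] -> pop 18, enqueue [4, 19], visited so far: [18]
  queue [4, 19] -> pop 4, enqueue [5], visited so far: [18, 4]
  queue [19, 5] -> pop 19, enqueue [45], visited so far: [18, 4, 19]
  queue [5, 45] -> pop 5, enqueue [none], visited so far: [18, 4, 19, 5]
  queue [45] -> pop 45, enqueue [28], visited so far: [18, 4, 19, 5, 45]
  queue [28] -> pop 28, enqueue [none], visited so far: [18, 4, 19, 5, 45, 28]
Result: [18, 4, 19, 5, 45, 28]


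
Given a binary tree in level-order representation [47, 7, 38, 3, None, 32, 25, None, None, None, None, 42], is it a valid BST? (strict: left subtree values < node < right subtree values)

Level-order array: [47, 7, 38, 3, None, 32, 25, None, None, None, None, 42]
Validate using subtree bounds (lo, hi): at each node, require lo < value < hi,
then recurse left with hi=value and right with lo=value.
Preorder trace (stopping at first violation):
  at node 47 with bounds (-inf, +inf): OK
  at node 7 with bounds (-inf, 47): OK
  at node 3 with bounds (-inf, 7): OK
  at node 38 with bounds (47, +inf): VIOLATION
Node 38 violates its bound: not (47 < 38 < +inf).
Result: Not a valid BST


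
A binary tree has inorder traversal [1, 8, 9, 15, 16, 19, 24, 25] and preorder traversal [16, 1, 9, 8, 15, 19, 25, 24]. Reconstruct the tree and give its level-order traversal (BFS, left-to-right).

Inorder:  [1, 8, 9, 15, 16, 19, 24, 25]
Preorder: [16, 1, 9, 8, 15, 19, 25, 24]
Algorithm: preorder visits root first, so consume preorder in order;
for each root, split the current inorder slice at that value into
left-subtree inorder and right-subtree inorder, then recurse.
Recursive splits:
  root=16; inorder splits into left=[1, 8, 9, 15], right=[19, 24, 25]
  root=1; inorder splits into left=[], right=[8, 9, 15]
  root=9; inorder splits into left=[8], right=[15]
  root=8; inorder splits into left=[], right=[]
  root=15; inorder splits into left=[], right=[]
  root=19; inorder splits into left=[], right=[24, 25]
  root=25; inorder splits into left=[24], right=[]
  root=24; inorder splits into left=[], right=[]
Reconstructed level-order: [16, 1, 19, 9, 25, 8, 15, 24]
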